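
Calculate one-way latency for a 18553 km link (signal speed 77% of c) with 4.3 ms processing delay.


Speed = 0.77 * 3e5 km/s = 231000 km/s
Propagation delay = 18553 / 231000 = 0.0803 s = 80.316 ms
Processing delay = 4.3 ms
Total one-way latency = 84.616 ms


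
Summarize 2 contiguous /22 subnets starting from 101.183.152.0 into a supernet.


Original prefix: /22
Number of subnets: 2 = 2^1
New prefix = 22 - 1 = 21
Supernet: 101.183.152.0/21


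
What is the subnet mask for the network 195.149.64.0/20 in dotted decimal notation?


/20 means 20 network bits, 12 host bits
Binary: 11111111111111111111000000000000
Mask: 255.255.240.0


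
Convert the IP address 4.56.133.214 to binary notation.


4 = 00000100
56 = 00111000
133 = 10000101
214 = 11010110
Binary: 00000100.00111000.10000101.11010110


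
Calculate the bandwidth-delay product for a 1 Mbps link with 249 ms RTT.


BDP = bandwidth * RTT
= 1 Mbps * 249 ms
= 1 * 1e6 * 249 / 1000 bits
= 249000 bits
= 31125 bytes
= 30.3955 KB
BDP = 249000 bits (31125 bytes)


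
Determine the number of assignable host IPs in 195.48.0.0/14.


Host bits = 32 - 14 = 18
Total addresses = 2^18 = 262144
Usable = total - 2 (network and broadcast)
Usable hosts: 262142


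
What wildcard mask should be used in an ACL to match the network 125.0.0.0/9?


Subnet mask: 255.128.0.0
Wildcard = 255.255.255.255 - subnet mask
255 - 255 = 0
255 - 128 = 127
255 - 0 = 255
255 - 0 = 255
Wildcard: 0.127.255.255


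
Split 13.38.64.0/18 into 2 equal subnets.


New prefix = 18 + 1 = 19
Each subnet has 8192 addresses
  13.38.64.0/19
  13.38.96.0/19
Subnets: 13.38.64.0/19, 13.38.96.0/19


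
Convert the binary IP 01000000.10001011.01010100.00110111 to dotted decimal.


01000000 = 64
10001011 = 139
01010100 = 84
00110111 = 55
IP: 64.139.84.55


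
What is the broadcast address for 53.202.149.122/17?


Network: 53.202.128.0/17
Host bits = 15
Set all host bits to 1:
Broadcast: 53.202.255.255


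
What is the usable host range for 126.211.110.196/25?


Network: 126.211.110.128
Broadcast: 126.211.110.255
First usable = network + 1
Last usable = broadcast - 1
Range: 126.211.110.129 to 126.211.110.254


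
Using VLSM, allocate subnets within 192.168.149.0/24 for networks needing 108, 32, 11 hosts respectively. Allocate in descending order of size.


108 hosts -> /25 (126 usable): 192.168.149.0/25
32 hosts -> /26 (62 usable): 192.168.149.128/26
11 hosts -> /28 (14 usable): 192.168.149.192/28
Allocation: 192.168.149.0/25 (108 hosts, 126 usable); 192.168.149.128/26 (32 hosts, 62 usable); 192.168.149.192/28 (11 hosts, 14 usable)


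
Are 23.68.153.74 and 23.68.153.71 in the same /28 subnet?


Mask: 255.255.255.240
23.68.153.74 AND mask = 23.68.153.64
23.68.153.71 AND mask = 23.68.153.64
Yes, same subnet (23.68.153.64)


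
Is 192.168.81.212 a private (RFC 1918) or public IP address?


RFC 1918 private ranges:
  10.0.0.0/8 (10.0.0.0 - 10.255.255.255)
  172.16.0.0/12 (172.16.0.0 - 172.31.255.255)
  192.168.0.0/16 (192.168.0.0 - 192.168.255.255)
Private (in 192.168.0.0/16)


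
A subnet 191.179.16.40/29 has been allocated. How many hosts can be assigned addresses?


Host bits = 32 - 29 = 3
Total addresses = 2^3 = 8
Usable = total - 2 (network and broadcast)
Usable hosts: 6


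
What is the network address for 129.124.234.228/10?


IP:   10000001.01111100.11101010.11100100
Mask: 11111111.11000000.00000000.00000000
AND operation:
Net:  10000001.01000000.00000000.00000000
Network: 129.64.0.0/10


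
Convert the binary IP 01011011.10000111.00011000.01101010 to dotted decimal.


01011011 = 91
10000111 = 135
00011000 = 24
01101010 = 106
IP: 91.135.24.106


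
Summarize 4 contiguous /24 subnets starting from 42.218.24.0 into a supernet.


Original prefix: /24
Number of subnets: 4 = 2^2
New prefix = 24 - 2 = 22
Supernet: 42.218.24.0/22


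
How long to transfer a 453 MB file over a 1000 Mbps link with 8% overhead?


Effective throughput = 1000 * (1 - 8/100) = 920 Mbps
File size in Mb = 453 * 8 = 3624 Mb
Time = 3624 / 920
Time = 3.9391 seconds


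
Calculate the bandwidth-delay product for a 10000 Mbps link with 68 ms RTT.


BDP = bandwidth * RTT
= 10000 Mbps * 68 ms
= 10000 * 1e6 * 68 / 1000 bits
= 680000000 bits
= 85000000 bytes
= 83007.8125 KB
BDP = 680000000 bits (85000000 bytes)


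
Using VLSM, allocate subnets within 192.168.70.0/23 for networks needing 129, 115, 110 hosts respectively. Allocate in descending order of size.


129 hosts -> /24 (254 usable): 192.168.70.0/24
115 hosts -> /25 (126 usable): 192.168.71.0/25
110 hosts -> /25 (126 usable): 192.168.71.128/25
Allocation: 192.168.70.0/24 (129 hosts, 254 usable); 192.168.71.0/25 (115 hosts, 126 usable); 192.168.71.128/25 (110 hosts, 126 usable)


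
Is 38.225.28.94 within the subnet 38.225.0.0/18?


Subnet network: 38.225.0.0
Test IP AND mask: 38.225.0.0
Yes, 38.225.28.94 is in 38.225.0.0/18


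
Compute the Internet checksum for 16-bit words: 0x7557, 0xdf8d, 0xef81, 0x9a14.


Sum all words (with carry folding):
+ 0x7557 = 0x7557
+ 0xdf8d = 0x54e5
+ 0xef81 = 0x4467
+ 0x9a14 = 0xde7b
One's complement: ~0xde7b
Checksum = 0x2184


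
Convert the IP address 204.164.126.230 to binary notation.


204 = 11001100
164 = 10100100
126 = 01111110
230 = 11100110
Binary: 11001100.10100100.01111110.11100110


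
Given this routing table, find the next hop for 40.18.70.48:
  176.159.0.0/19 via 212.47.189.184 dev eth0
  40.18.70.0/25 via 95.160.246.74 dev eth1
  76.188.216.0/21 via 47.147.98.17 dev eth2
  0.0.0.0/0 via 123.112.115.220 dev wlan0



Longest prefix match for 40.18.70.48:
  /19 176.159.0.0: no
  /25 40.18.70.0: MATCH
  /21 76.188.216.0: no
  /0 0.0.0.0: MATCH
Selected: next-hop 95.160.246.74 via eth1 (matched /25)


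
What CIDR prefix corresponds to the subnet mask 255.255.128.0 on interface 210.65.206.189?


Binary: 11111111.11111111.10000000.00000000
Count leading 1s
Prefix: /17


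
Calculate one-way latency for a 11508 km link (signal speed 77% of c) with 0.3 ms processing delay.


Speed = 0.77 * 3e5 km/s = 231000 km/s
Propagation delay = 11508 / 231000 = 0.0498 s = 49.8182 ms
Processing delay = 0.3 ms
Total one-way latency = 50.1182 ms


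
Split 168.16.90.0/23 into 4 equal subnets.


New prefix = 23 + 2 = 25
Each subnet has 128 addresses
  168.16.90.0/25
  168.16.90.128/25
  168.16.91.0/25
  168.16.91.128/25
Subnets: 168.16.90.0/25, 168.16.90.128/25, 168.16.91.0/25, 168.16.91.128/25


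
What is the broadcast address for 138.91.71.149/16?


Network: 138.91.0.0/16
Host bits = 16
Set all host bits to 1:
Broadcast: 138.91.255.255


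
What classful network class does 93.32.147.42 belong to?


First octet: 93
Binary: 01011101
0xxxxxxx -> Class A (1-126)
Class A, default mask 255.0.0.0 (/8)


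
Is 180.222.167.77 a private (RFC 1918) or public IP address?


RFC 1918 private ranges:
  10.0.0.0/8 (10.0.0.0 - 10.255.255.255)
  172.16.0.0/12 (172.16.0.0 - 172.31.255.255)
  192.168.0.0/16 (192.168.0.0 - 192.168.255.255)
Public (not in any RFC 1918 range)


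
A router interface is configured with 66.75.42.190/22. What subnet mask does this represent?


/22 means 22 network bits, 10 host bits
Binary: 11111111111111111111110000000000
Mask: 255.255.252.0


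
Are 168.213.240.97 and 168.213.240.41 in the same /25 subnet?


Mask: 255.255.255.128
168.213.240.97 AND mask = 168.213.240.0
168.213.240.41 AND mask = 168.213.240.0
Yes, same subnet (168.213.240.0)


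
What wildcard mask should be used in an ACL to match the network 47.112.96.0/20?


Subnet mask: 255.255.240.0
Wildcard = 255.255.255.255 - subnet mask
255 - 255 = 0
255 - 255 = 0
255 - 240 = 15
255 - 0 = 255
Wildcard: 0.0.15.255


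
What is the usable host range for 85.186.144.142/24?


Network: 85.186.144.0
Broadcast: 85.186.144.255
First usable = network + 1
Last usable = broadcast - 1
Range: 85.186.144.1 to 85.186.144.254


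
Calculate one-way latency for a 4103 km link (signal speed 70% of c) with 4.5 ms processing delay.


Speed = 0.7 * 3e5 km/s = 210000 km/s
Propagation delay = 4103 / 210000 = 0.0195 s = 19.5381 ms
Processing delay = 4.5 ms
Total one-way latency = 24.0381 ms


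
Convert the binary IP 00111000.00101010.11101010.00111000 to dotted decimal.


00111000 = 56
00101010 = 42
11101010 = 234
00111000 = 56
IP: 56.42.234.56


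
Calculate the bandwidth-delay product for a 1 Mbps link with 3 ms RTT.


BDP = bandwidth * RTT
= 1 Mbps * 3 ms
= 1 * 1e6 * 3 / 1000 bits
= 3000 bits
= 375 bytes
BDP = 3000 bits (375 bytes)


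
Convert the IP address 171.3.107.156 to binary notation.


171 = 10101011
3 = 00000011
107 = 01101011
156 = 10011100
Binary: 10101011.00000011.01101011.10011100


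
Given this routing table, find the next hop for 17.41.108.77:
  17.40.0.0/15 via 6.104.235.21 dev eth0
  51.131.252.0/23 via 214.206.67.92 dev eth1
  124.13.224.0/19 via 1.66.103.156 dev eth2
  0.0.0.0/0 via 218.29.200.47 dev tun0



Longest prefix match for 17.41.108.77:
  /15 17.40.0.0: MATCH
  /23 51.131.252.0: no
  /19 124.13.224.0: no
  /0 0.0.0.0: MATCH
Selected: next-hop 6.104.235.21 via eth0 (matched /15)


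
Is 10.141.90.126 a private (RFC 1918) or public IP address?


RFC 1918 private ranges:
  10.0.0.0/8 (10.0.0.0 - 10.255.255.255)
  172.16.0.0/12 (172.16.0.0 - 172.31.255.255)
  192.168.0.0/16 (192.168.0.0 - 192.168.255.255)
Private (in 10.0.0.0/8)


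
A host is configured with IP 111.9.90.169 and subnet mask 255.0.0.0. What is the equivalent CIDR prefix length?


Binary: 11111111.00000000.00000000.00000000
Count leading 1s
Prefix: /8


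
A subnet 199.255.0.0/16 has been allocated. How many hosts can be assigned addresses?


Host bits = 32 - 16 = 16
Total addresses = 2^16 = 65536
Usable = total - 2 (network and broadcast)
Usable hosts: 65534


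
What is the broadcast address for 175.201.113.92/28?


Network: 175.201.113.80/28
Host bits = 4
Set all host bits to 1:
Broadcast: 175.201.113.95


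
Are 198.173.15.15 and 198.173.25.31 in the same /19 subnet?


Mask: 255.255.224.0
198.173.15.15 AND mask = 198.173.0.0
198.173.25.31 AND mask = 198.173.0.0
Yes, same subnet (198.173.0.0)


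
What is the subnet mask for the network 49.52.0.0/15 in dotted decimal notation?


/15 means 15 network bits, 17 host bits
Binary: 11111111111111100000000000000000
Mask: 255.254.0.0


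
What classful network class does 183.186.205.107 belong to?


First octet: 183
Binary: 10110111
10xxxxxx -> Class B (128-191)
Class B, default mask 255.255.0.0 (/16)


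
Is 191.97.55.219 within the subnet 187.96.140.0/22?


Subnet network: 187.96.140.0
Test IP AND mask: 191.97.52.0
No, 191.97.55.219 is not in 187.96.140.0/22


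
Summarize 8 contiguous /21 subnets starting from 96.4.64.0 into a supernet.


Original prefix: /21
Number of subnets: 8 = 2^3
New prefix = 21 - 3 = 18
Supernet: 96.4.64.0/18


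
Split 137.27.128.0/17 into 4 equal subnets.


New prefix = 17 + 2 = 19
Each subnet has 8192 addresses
  137.27.128.0/19
  137.27.160.0/19
  137.27.192.0/19
  137.27.224.0/19
Subnets: 137.27.128.0/19, 137.27.160.0/19, 137.27.192.0/19, 137.27.224.0/19


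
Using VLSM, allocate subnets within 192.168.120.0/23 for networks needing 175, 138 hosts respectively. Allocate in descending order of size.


175 hosts -> /24 (254 usable): 192.168.120.0/24
138 hosts -> /24 (254 usable): 192.168.121.0/24
Allocation: 192.168.120.0/24 (175 hosts, 254 usable); 192.168.121.0/24 (138 hosts, 254 usable)


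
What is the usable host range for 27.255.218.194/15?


Network: 27.254.0.0
Broadcast: 27.255.255.255
First usable = network + 1
Last usable = broadcast - 1
Range: 27.254.0.1 to 27.255.255.254


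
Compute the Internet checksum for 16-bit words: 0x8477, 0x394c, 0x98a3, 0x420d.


Sum all words (with carry folding):
+ 0x8477 = 0x8477
+ 0x394c = 0xbdc3
+ 0x98a3 = 0x5667
+ 0x420d = 0x9874
One's complement: ~0x9874
Checksum = 0x678b


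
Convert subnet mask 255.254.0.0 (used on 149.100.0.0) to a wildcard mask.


Subnet mask: 255.254.0.0
Wildcard = 255.255.255.255 - subnet mask
255 - 255 = 0
255 - 254 = 1
255 - 0 = 255
255 - 0 = 255
Wildcard: 0.1.255.255


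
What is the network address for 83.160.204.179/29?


IP:   01010011.10100000.11001100.10110011
Mask: 11111111.11111111.11111111.11111000
AND operation:
Net:  01010011.10100000.11001100.10110000
Network: 83.160.204.176/29


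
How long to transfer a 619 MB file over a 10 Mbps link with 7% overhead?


Effective throughput = 10 * (1 - 7/100) = 9.3 Mbps
File size in Mb = 619 * 8 = 4952 Mb
Time = 4952 / 9.3
Time = 532.4731 seconds


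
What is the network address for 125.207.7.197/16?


IP:   01111101.11001111.00000111.11000101
Mask: 11111111.11111111.00000000.00000000
AND operation:
Net:  01111101.11001111.00000000.00000000
Network: 125.207.0.0/16


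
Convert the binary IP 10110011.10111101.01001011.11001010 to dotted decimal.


10110011 = 179
10111101 = 189
01001011 = 75
11001010 = 202
IP: 179.189.75.202


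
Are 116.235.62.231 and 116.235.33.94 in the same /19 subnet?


Mask: 255.255.224.0
116.235.62.231 AND mask = 116.235.32.0
116.235.33.94 AND mask = 116.235.32.0
Yes, same subnet (116.235.32.0)


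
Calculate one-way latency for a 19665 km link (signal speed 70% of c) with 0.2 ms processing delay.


Speed = 0.7 * 3e5 km/s = 210000 km/s
Propagation delay = 19665 / 210000 = 0.0936 s = 93.6429 ms
Processing delay = 0.2 ms
Total one-way latency = 93.8429 ms


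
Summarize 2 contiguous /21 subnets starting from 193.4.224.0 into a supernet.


Original prefix: /21
Number of subnets: 2 = 2^1
New prefix = 21 - 1 = 20
Supernet: 193.4.224.0/20


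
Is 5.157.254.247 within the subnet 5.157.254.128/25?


Subnet network: 5.157.254.128
Test IP AND mask: 5.157.254.128
Yes, 5.157.254.247 is in 5.157.254.128/25


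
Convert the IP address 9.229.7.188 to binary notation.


9 = 00001001
229 = 11100101
7 = 00000111
188 = 10111100
Binary: 00001001.11100101.00000111.10111100


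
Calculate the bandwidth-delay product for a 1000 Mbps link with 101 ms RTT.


BDP = bandwidth * RTT
= 1000 Mbps * 101 ms
= 1000 * 1e6 * 101 / 1000 bits
= 101000000 bits
= 12625000 bytes
= 12329.1016 KB
BDP = 101000000 bits (12625000 bytes)


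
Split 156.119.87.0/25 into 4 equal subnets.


New prefix = 25 + 2 = 27
Each subnet has 32 addresses
  156.119.87.0/27
  156.119.87.32/27
  156.119.87.64/27
  156.119.87.96/27
Subnets: 156.119.87.0/27, 156.119.87.32/27, 156.119.87.64/27, 156.119.87.96/27


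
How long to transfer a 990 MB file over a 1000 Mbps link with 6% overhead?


Effective throughput = 1000 * (1 - 6/100) = 940 Mbps
File size in Mb = 990 * 8 = 7920 Mb
Time = 7920 / 940
Time = 8.4255 seconds


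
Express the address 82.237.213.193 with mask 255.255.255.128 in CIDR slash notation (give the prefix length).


Binary: 11111111.11111111.11111111.10000000
Count leading 1s
Prefix: /25


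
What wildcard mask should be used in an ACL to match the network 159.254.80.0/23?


Subnet mask: 255.255.254.0
Wildcard = 255.255.255.255 - subnet mask
255 - 255 = 0
255 - 255 = 0
255 - 254 = 1
255 - 0 = 255
Wildcard: 0.0.1.255


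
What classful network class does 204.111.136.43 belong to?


First octet: 204
Binary: 11001100
110xxxxx -> Class C (192-223)
Class C, default mask 255.255.255.0 (/24)


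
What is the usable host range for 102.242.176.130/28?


Network: 102.242.176.128
Broadcast: 102.242.176.143
First usable = network + 1
Last usable = broadcast - 1
Range: 102.242.176.129 to 102.242.176.142


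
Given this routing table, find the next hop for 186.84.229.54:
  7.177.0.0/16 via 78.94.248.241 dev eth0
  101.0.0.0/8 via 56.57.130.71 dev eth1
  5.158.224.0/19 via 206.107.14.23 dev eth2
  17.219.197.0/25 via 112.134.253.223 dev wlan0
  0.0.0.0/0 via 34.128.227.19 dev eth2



Longest prefix match for 186.84.229.54:
  /16 7.177.0.0: no
  /8 101.0.0.0: no
  /19 5.158.224.0: no
  /25 17.219.197.0: no
  /0 0.0.0.0: MATCH
Selected: next-hop 34.128.227.19 via eth2 (matched /0)


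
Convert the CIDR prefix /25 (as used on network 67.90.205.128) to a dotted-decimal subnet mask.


/25 means 25 network bits, 7 host bits
Binary: 11111111111111111111111110000000
Mask: 255.255.255.128


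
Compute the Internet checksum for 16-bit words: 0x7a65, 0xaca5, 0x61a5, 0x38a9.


Sum all words (with carry folding):
+ 0x7a65 = 0x7a65
+ 0xaca5 = 0x270b
+ 0x61a5 = 0x88b0
+ 0x38a9 = 0xc159
One's complement: ~0xc159
Checksum = 0x3ea6


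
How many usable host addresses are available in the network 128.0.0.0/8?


Host bits = 32 - 8 = 24
Total addresses = 2^24 = 16777216
Usable = total - 2 (network and broadcast)
Usable hosts: 16777214


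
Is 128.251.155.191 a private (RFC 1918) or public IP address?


RFC 1918 private ranges:
  10.0.0.0/8 (10.0.0.0 - 10.255.255.255)
  172.16.0.0/12 (172.16.0.0 - 172.31.255.255)
  192.168.0.0/16 (192.168.0.0 - 192.168.255.255)
Public (not in any RFC 1918 range)


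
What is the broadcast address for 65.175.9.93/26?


Network: 65.175.9.64/26
Host bits = 6
Set all host bits to 1:
Broadcast: 65.175.9.127


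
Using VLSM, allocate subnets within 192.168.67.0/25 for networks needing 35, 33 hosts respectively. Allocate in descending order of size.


35 hosts -> /26 (62 usable): 192.168.67.0/26
33 hosts -> /26 (62 usable): 192.168.67.64/26
Allocation: 192.168.67.0/26 (35 hosts, 62 usable); 192.168.67.64/26 (33 hosts, 62 usable)


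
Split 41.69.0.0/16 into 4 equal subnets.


New prefix = 16 + 2 = 18
Each subnet has 16384 addresses
  41.69.0.0/18
  41.69.64.0/18
  41.69.128.0/18
  41.69.192.0/18
Subnets: 41.69.0.0/18, 41.69.64.0/18, 41.69.128.0/18, 41.69.192.0/18


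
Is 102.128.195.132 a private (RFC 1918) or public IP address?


RFC 1918 private ranges:
  10.0.0.0/8 (10.0.0.0 - 10.255.255.255)
  172.16.0.0/12 (172.16.0.0 - 172.31.255.255)
  192.168.0.0/16 (192.168.0.0 - 192.168.255.255)
Public (not in any RFC 1918 range)


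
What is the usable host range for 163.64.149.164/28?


Network: 163.64.149.160
Broadcast: 163.64.149.175
First usable = network + 1
Last usable = broadcast - 1
Range: 163.64.149.161 to 163.64.149.174


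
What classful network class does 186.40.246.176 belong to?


First octet: 186
Binary: 10111010
10xxxxxx -> Class B (128-191)
Class B, default mask 255.255.0.0 (/16)


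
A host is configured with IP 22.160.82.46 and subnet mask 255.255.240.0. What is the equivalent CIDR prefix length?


Binary: 11111111.11111111.11110000.00000000
Count leading 1s
Prefix: /20


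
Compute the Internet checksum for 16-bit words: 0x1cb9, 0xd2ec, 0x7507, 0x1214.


Sum all words (with carry folding):
+ 0x1cb9 = 0x1cb9
+ 0xd2ec = 0xefa5
+ 0x7507 = 0x64ad
+ 0x1214 = 0x76c1
One's complement: ~0x76c1
Checksum = 0x893e


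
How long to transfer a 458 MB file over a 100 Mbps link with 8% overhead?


Effective throughput = 100 * (1 - 8/100) = 92 Mbps
File size in Mb = 458 * 8 = 3664 Mb
Time = 3664 / 92
Time = 39.8261 seconds


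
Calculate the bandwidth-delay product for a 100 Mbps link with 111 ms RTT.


BDP = bandwidth * RTT
= 100 Mbps * 111 ms
= 100 * 1e6 * 111 / 1000 bits
= 11100000 bits
= 1387500 bytes
= 1354.9805 KB
BDP = 11100000 bits (1387500 bytes)


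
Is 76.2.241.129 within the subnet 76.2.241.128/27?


Subnet network: 76.2.241.128
Test IP AND mask: 76.2.241.128
Yes, 76.2.241.129 is in 76.2.241.128/27


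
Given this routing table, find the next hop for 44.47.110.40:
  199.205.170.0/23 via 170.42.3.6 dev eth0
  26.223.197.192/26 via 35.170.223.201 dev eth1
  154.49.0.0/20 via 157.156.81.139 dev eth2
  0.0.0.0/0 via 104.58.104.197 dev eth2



Longest prefix match for 44.47.110.40:
  /23 199.205.170.0: no
  /26 26.223.197.192: no
  /20 154.49.0.0: no
  /0 0.0.0.0: MATCH
Selected: next-hop 104.58.104.197 via eth2 (matched /0)


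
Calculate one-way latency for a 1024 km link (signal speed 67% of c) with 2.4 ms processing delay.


Speed = 0.67 * 3e5 km/s = 201000 km/s
Propagation delay = 1024 / 201000 = 0.0051 s = 5.0945 ms
Processing delay = 2.4 ms
Total one-way latency = 7.4945 ms


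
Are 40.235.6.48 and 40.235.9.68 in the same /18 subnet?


Mask: 255.255.192.0
40.235.6.48 AND mask = 40.235.0.0
40.235.9.68 AND mask = 40.235.0.0
Yes, same subnet (40.235.0.0)


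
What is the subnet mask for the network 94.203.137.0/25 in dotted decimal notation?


/25 means 25 network bits, 7 host bits
Binary: 11111111111111111111111110000000
Mask: 255.255.255.128


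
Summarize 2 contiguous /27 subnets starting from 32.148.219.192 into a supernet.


Original prefix: /27
Number of subnets: 2 = 2^1
New prefix = 27 - 1 = 26
Supernet: 32.148.219.192/26


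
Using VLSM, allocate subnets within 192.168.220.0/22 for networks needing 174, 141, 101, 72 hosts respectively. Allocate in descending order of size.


174 hosts -> /24 (254 usable): 192.168.220.0/24
141 hosts -> /24 (254 usable): 192.168.221.0/24
101 hosts -> /25 (126 usable): 192.168.222.0/25
72 hosts -> /25 (126 usable): 192.168.222.128/25
Allocation: 192.168.220.0/24 (174 hosts, 254 usable); 192.168.221.0/24 (141 hosts, 254 usable); 192.168.222.0/25 (101 hosts, 126 usable); 192.168.222.128/25 (72 hosts, 126 usable)


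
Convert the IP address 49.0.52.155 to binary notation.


49 = 00110001
0 = 00000000
52 = 00110100
155 = 10011011
Binary: 00110001.00000000.00110100.10011011


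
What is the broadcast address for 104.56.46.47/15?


Network: 104.56.0.0/15
Host bits = 17
Set all host bits to 1:
Broadcast: 104.57.255.255


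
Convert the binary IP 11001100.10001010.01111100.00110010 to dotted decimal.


11001100 = 204
10001010 = 138
01111100 = 124
00110010 = 50
IP: 204.138.124.50


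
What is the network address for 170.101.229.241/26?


IP:   10101010.01100101.11100101.11110001
Mask: 11111111.11111111.11111111.11000000
AND operation:
Net:  10101010.01100101.11100101.11000000
Network: 170.101.229.192/26


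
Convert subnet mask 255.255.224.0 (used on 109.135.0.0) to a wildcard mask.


Subnet mask: 255.255.224.0
Wildcard = 255.255.255.255 - subnet mask
255 - 255 = 0
255 - 255 = 0
255 - 224 = 31
255 - 0 = 255
Wildcard: 0.0.31.255


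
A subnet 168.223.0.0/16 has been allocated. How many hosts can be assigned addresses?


Host bits = 32 - 16 = 16
Total addresses = 2^16 = 65536
Usable = total - 2 (network and broadcast)
Usable hosts: 65534


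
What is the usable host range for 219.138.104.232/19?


Network: 219.138.96.0
Broadcast: 219.138.127.255
First usable = network + 1
Last usable = broadcast - 1
Range: 219.138.96.1 to 219.138.127.254


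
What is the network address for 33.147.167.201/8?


IP:   00100001.10010011.10100111.11001001
Mask: 11111111.00000000.00000000.00000000
AND operation:
Net:  00100001.00000000.00000000.00000000
Network: 33.0.0.0/8


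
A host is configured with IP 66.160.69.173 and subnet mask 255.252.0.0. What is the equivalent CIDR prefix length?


Binary: 11111111.11111100.00000000.00000000
Count leading 1s
Prefix: /14


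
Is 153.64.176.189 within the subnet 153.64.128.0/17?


Subnet network: 153.64.128.0
Test IP AND mask: 153.64.128.0
Yes, 153.64.176.189 is in 153.64.128.0/17


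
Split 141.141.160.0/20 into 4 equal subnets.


New prefix = 20 + 2 = 22
Each subnet has 1024 addresses
  141.141.160.0/22
  141.141.164.0/22
  141.141.168.0/22
  141.141.172.0/22
Subnets: 141.141.160.0/22, 141.141.164.0/22, 141.141.168.0/22, 141.141.172.0/22


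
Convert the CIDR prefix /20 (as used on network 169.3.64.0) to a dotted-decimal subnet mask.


/20 means 20 network bits, 12 host bits
Binary: 11111111111111111111000000000000
Mask: 255.255.240.0


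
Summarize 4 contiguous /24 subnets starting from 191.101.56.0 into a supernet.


Original prefix: /24
Number of subnets: 4 = 2^2
New prefix = 24 - 2 = 22
Supernet: 191.101.56.0/22


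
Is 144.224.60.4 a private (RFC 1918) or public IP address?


RFC 1918 private ranges:
  10.0.0.0/8 (10.0.0.0 - 10.255.255.255)
  172.16.0.0/12 (172.16.0.0 - 172.31.255.255)
  192.168.0.0/16 (192.168.0.0 - 192.168.255.255)
Public (not in any RFC 1918 range)


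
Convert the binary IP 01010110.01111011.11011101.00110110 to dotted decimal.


01010110 = 86
01111011 = 123
11011101 = 221
00110110 = 54
IP: 86.123.221.54


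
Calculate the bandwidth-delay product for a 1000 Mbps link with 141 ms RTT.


BDP = bandwidth * RTT
= 1000 Mbps * 141 ms
= 1000 * 1e6 * 141 / 1000 bits
= 141000000 bits
= 17625000 bytes
= 17211.9141 KB
BDP = 141000000 bits (17625000 bytes)


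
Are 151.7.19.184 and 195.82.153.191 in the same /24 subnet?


Mask: 255.255.255.0
151.7.19.184 AND mask = 151.7.19.0
195.82.153.191 AND mask = 195.82.153.0
No, different subnets (151.7.19.0 vs 195.82.153.0)


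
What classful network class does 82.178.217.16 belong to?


First octet: 82
Binary: 01010010
0xxxxxxx -> Class A (1-126)
Class A, default mask 255.0.0.0 (/8)


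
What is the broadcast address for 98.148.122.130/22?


Network: 98.148.120.0/22
Host bits = 10
Set all host bits to 1:
Broadcast: 98.148.123.255


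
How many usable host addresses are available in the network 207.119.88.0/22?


Host bits = 32 - 22 = 10
Total addresses = 2^10 = 1024
Usable = total - 2 (network and broadcast)
Usable hosts: 1022


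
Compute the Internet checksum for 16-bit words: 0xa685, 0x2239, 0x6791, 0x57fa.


Sum all words (with carry folding):
+ 0xa685 = 0xa685
+ 0x2239 = 0xc8be
+ 0x6791 = 0x3050
+ 0x57fa = 0x884a
One's complement: ~0x884a
Checksum = 0x77b5


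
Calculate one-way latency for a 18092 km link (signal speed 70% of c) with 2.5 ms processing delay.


Speed = 0.7 * 3e5 km/s = 210000 km/s
Propagation delay = 18092 / 210000 = 0.0862 s = 86.1524 ms
Processing delay = 2.5 ms
Total one-way latency = 88.6524 ms


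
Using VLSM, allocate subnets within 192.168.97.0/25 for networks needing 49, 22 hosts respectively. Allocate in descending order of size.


49 hosts -> /26 (62 usable): 192.168.97.0/26
22 hosts -> /27 (30 usable): 192.168.97.64/27
Allocation: 192.168.97.0/26 (49 hosts, 62 usable); 192.168.97.64/27 (22 hosts, 30 usable)


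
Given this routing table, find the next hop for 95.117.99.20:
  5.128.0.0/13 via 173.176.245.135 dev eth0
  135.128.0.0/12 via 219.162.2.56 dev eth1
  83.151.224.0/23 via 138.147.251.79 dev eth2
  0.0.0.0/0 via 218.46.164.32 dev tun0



Longest prefix match for 95.117.99.20:
  /13 5.128.0.0: no
  /12 135.128.0.0: no
  /23 83.151.224.0: no
  /0 0.0.0.0: MATCH
Selected: next-hop 218.46.164.32 via tun0 (matched /0)


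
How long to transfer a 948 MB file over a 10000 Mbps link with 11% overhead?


Effective throughput = 10000 * (1 - 11/100) = 8900 Mbps
File size in Mb = 948 * 8 = 7584 Mb
Time = 7584 / 8900
Time = 0.8521 seconds


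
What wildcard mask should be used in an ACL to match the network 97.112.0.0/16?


Subnet mask: 255.255.0.0
Wildcard = 255.255.255.255 - subnet mask
255 - 255 = 0
255 - 255 = 0
255 - 0 = 255
255 - 0 = 255
Wildcard: 0.0.255.255


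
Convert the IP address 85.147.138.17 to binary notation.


85 = 01010101
147 = 10010011
138 = 10001010
17 = 00010001
Binary: 01010101.10010011.10001010.00010001


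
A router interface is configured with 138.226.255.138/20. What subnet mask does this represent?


/20 means 20 network bits, 12 host bits
Binary: 11111111111111111111000000000000
Mask: 255.255.240.0


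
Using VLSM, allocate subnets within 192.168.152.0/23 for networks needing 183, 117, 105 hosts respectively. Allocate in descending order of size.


183 hosts -> /24 (254 usable): 192.168.152.0/24
117 hosts -> /25 (126 usable): 192.168.153.0/25
105 hosts -> /25 (126 usable): 192.168.153.128/25
Allocation: 192.168.152.0/24 (183 hosts, 254 usable); 192.168.153.0/25 (117 hosts, 126 usable); 192.168.153.128/25 (105 hosts, 126 usable)


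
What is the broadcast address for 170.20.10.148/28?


Network: 170.20.10.144/28
Host bits = 4
Set all host bits to 1:
Broadcast: 170.20.10.159


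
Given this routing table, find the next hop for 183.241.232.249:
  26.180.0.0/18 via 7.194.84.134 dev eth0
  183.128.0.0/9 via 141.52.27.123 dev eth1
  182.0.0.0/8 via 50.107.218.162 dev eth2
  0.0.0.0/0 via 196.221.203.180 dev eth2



Longest prefix match for 183.241.232.249:
  /18 26.180.0.0: no
  /9 183.128.0.0: MATCH
  /8 182.0.0.0: no
  /0 0.0.0.0: MATCH
Selected: next-hop 141.52.27.123 via eth1 (matched /9)


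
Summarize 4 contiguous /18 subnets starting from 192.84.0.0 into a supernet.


Original prefix: /18
Number of subnets: 4 = 2^2
New prefix = 18 - 2 = 16
Supernet: 192.84.0.0/16


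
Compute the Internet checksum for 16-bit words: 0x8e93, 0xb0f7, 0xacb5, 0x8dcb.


Sum all words (with carry folding):
+ 0x8e93 = 0x8e93
+ 0xb0f7 = 0x3f8b
+ 0xacb5 = 0xec40
+ 0x8dcb = 0x7a0c
One's complement: ~0x7a0c
Checksum = 0x85f3


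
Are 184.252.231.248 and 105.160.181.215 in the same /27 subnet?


Mask: 255.255.255.224
184.252.231.248 AND mask = 184.252.231.224
105.160.181.215 AND mask = 105.160.181.192
No, different subnets (184.252.231.224 vs 105.160.181.192)


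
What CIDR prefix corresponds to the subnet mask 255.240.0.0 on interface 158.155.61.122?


Binary: 11111111.11110000.00000000.00000000
Count leading 1s
Prefix: /12


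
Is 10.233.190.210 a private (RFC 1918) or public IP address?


RFC 1918 private ranges:
  10.0.0.0/8 (10.0.0.0 - 10.255.255.255)
  172.16.0.0/12 (172.16.0.0 - 172.31.255.255)
  192.168.0.0/16 (192.168.0.0 - 192.168.255.255)
Private (in 10.0.0.0/8)


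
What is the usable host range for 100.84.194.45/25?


Network: 100.84.194.0
Broadcast: 100.84.194.127
First usable = network + 1
Last usable = broadcast - 1
Range: 100.84.194.1 to 100.84.194.126


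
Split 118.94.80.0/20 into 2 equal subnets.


New prefix = 20 + 1 = 21
Each subnet has 2048 addresses
  118.94.80.0/21
  118.94.88.0/21
Subnets: 118.94.80.0/21, 118.94.88.0/21


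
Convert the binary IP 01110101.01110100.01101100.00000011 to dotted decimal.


01110101 = 117
01110100 = 116
01101100 = 108
00000011 = 3
IP: 117.116.108.3


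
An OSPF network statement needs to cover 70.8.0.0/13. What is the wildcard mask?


Subnet mask: 255.248.0.0
Wildcard = 255.255.255.255 - subnet mask
255 - 255 = 0
255 - 248 = 7
255 - 0 = 255
255 - 0 = 255
Wildcard: 0.7.255.255


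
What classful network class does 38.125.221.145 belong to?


First octet: 38
Binary: 00100110
0xxxxxxx -> Class A (1-126)
Class A, default mask 255.0.0.0 (/8)


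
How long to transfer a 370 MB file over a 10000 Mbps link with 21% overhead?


Effective throughput = 10000 * (1 - 21/100) = 7900 Mbps
File size in Mb = 370 * 8 = 2960 Mb
Time = 2960 / 7900
Time = 0.3747 seconds


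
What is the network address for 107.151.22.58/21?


IP:   01101011.10010111.00010110.00111010
Mask: 11111111.11111111.11111000.00000000
AND operation:
Net:  01101011.10010111.00010000.00000000
Network: 107.151.16.0/21


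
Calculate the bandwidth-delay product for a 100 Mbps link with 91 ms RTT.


BDP = bandwidth * RTT
= 100 Mbps * 91 ms
= 100 * 1e6 * 91 / 1000 bits
= 9100000 bits
= 1137500 bytes
= 1110.8398 KB
BDP = 9100000 bits (1137500 bytes)


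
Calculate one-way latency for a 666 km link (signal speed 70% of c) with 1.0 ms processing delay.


Speed = 0.7 * 3e5 km/s = 210000 km/s
Propagation delay = 666 / 210000 = 0.0032 s = 3.1714 ms
Processing delay = 1.0 ms
Total one-way latency = 4.1714 ms


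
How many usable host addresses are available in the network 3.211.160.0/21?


Host bits = 32 - 21 = 11
Total addresses = 2^11 = 2048
Usable = total - 2 (network and broadcast)
Usable hosts: 2046


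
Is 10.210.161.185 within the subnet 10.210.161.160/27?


Subnet network: 10.210.161.160
Test IP AND mask: 10.210.161.160
Yes, 10.210.161.185 is in 10.210.161.160/27


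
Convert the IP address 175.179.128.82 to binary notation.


175 = 10101111
179 = 10110011
128 = 10000000
82 = 01010010
Binary: 10101111.10110011.10000000.01010010


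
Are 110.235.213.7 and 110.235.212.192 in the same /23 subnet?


Mask: 255.255.254.0
110.235.213.7 AND mask = 110.235.212.0
110.235.212.192 AND mask = 110.235.212.0
Yes, same subnet (110.235.212.0)


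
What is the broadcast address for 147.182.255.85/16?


Network: 147.182.0.0/16
Host bits = 16
Set all host bits to 1:
Broadcast: 147.182.255.255


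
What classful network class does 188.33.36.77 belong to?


First octet: 188
Binary: 10111100
10xxxxxx -> Class B (128-191)
Class B, default mask 255.255.0.0 (/16)


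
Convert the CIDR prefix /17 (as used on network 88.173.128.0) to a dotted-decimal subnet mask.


/17 means 17 network bits, 15 host bits
Binary: 11111111111111111000000000000000
Mask: 255.255.128.0


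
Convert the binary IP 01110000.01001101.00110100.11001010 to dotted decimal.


01110000 = 112
01001101 = 77
00110100 = 52
11001010 = 202
IP: 112.77.52.202


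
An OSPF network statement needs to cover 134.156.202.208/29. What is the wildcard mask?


Subnet mask: 255.255.255.248
Wildcard = 255.255.255.255 - subnet mask
255 - 255 = 0
255 - 255 = 0
255 - 255 = 0
255 - 248 = 7
Wildcard: 0.0.0.7


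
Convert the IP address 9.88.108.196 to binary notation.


9 = 00001001
88 = 01011000
108 = 01101100
196 = 11000100
Binary: 00001001.01011000.01101100.11000100


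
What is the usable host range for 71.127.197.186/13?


Network: 71.120.0.0
Broadcast: 71.127.255.255
First usable = network + 1
Last usable = broadcast - 1
Range: 71.120.0.1 to 71.127.255.254


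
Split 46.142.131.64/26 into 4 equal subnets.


New prefix = 26 + 2 = 28
Each subnet has 16 addresses
  46.142.131.64/28
  46.142.131.80/28
  46.142.131.96/28
  46.142.131.112/28
Subnets: 46.142.131.64/28, 46.142.131.80/28, 46.142.131.96/28, 46.142.131.112/28


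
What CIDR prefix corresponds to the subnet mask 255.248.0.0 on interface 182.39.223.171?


Binary: 11111111.11111000.00000000.00000000
Count leading 1s
Prefix: /13


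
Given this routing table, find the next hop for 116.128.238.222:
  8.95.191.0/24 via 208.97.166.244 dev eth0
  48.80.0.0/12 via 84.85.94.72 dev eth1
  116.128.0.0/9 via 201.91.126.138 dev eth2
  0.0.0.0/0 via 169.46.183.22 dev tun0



Longest prefix match for 116.128.238.222:
  /24 8.95.191.0: no
  /12 48.80.0.0: no
  /9 116.128.0.0: MATCH
  /0 0.0.0.0: MATCH
Selected: next-hop 201.91.126.138 via eth2 (matched /9)


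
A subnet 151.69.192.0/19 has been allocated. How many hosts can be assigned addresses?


Host bits = 32 - 19 = 13
Total addresses = 2^13 = 8192
Usable = total - 2 (network and broadcast)
Usable hosts: 8190


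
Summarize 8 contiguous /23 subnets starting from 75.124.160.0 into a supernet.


Original prefix: /23
Number of subnets: 8 = 2^3
New prefix = 23 - 3 = 20
Supernet: 75.124.160.0/20


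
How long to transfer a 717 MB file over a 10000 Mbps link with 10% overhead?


Effective throughput = 10000 * (1 - 10/100) = 9000 Mbps
File size in Mb = 717 * 8 = 5736 Mb
Time = 5736 / 9000
Time = 0.6373 seconds


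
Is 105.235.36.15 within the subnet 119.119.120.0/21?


Subnet network: 119.119.120.0
Test IP AND mask: 105.235.32.0
No, 105.235.36.15 is not in 119.119.120.0/21


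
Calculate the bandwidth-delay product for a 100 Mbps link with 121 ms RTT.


BDP = bandwidth * RTT
= 100 Mbps * 121 ms
= 100 * 1e6 * 121 / 1000 bits
= 12100000 bits
= 1512500 bytes
= 1477.0508 KB
BDP = 12100000 bits (1512500 bytes)


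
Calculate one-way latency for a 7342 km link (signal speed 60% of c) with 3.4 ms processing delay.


Speed = 0.6 * 3e5 km/s = 180000 km/s
Propagation delay = 7342 / 180000 = 0.0408 s = 40.7889 ms
Processing delay = 3.4 ms
Total one-way latency = 44.1889 ms


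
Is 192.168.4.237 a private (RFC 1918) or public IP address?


RFC 1918 private ranges:
  10.0.0.0/8 (10.0.0.0 - 10.255.255.255)
  172.16.0.0/12 (172.16.0.0 - 172.31.255.255)
  192.168.0.0/16 (192.168.0.0 - 192.168.255.255)
Private (in 192.168.0.0/16)


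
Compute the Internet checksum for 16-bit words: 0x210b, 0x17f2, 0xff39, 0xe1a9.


Sum all words (with carry folding):
+ 0x210b = 0x210b
+ 0x17f2 = 0x38fd
+ 0xff39 = 0x3837
+ 0xe1a9 = 0x19e1
One's complement: ~0x19e1
Checksum = 0xe61e


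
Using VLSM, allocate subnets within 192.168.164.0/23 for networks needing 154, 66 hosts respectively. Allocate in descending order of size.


154 hosts -> /24 (254 usable): 192.168.164.0/24
66 hosts -> /25 (126 usable): 192.168.165.0/25
Allocation: 192.168.164.0/24 (154 hosts, 254 usable); 192.168.165.0/25 (66 hosts, 126 usable)


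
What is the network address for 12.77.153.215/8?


IP:   00001100.01001101.10011001.11010111
Mask: 11111111.00000000.00000000.00000000
AND operation:
Net:  00001100.00000000.00000000.00000000
Network: 12.0.0.0/8


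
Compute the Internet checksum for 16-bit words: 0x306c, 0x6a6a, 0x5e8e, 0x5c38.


Sum all words (with carry folding):
+ 0x306c = 0x306c
+ 0x6a6a = 0x9ad6
+ 0x5e8e = 0xf964
+ 0x5c38 = 0x559d
One's complement: ~0x559d
Checksum = 0xaa62


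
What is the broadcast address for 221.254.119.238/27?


Network: 221.254.119.224/27
Host bits = 5
Set all host bits to 1:
Broadcast: 221.254.119.255


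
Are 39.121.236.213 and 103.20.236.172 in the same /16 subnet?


Mask: 255.255.0.0
39.121.236.213 AND mask = 39.121.0.0
103.20.236.172 AND mask = 103.20.0.0
No, different subnets (39.121.0.0 vs 103.20.0.0)


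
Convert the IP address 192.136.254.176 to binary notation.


192 = 11000000
136 = 10001000
254 = 11111110
176 = 10110000
Binary: 11000000.10001000.11111110.10110000


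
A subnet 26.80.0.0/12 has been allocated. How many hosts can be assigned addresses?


Host bits = 32 - 12 = 20
Total addresses = 2^20 = 1048576
Usable = total - 2 (network and broadcast)
Usable hosts: 1048574


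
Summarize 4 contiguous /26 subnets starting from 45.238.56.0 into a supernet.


Original prefix: /26
Number of subnets: 4 = 2^2
New prefix = 26 - 2 = 24
Supernet: 45.238.56.0/24


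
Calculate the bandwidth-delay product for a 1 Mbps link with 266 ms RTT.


BDP = bandwidth * RTT
= 1 Mbps * 266 ms
= 1 * 1e6 * 266 / 1000 bits
= 266000 bits
= 33250 bytes
= 32.4707 KB
BDP = 266000 bits (33250 bytes)


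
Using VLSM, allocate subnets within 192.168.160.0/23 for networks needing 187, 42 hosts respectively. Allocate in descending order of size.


187 hosts -> /24 (254 usable): 192.168.160.0/24
42 hosts -> /26 (62 usable): 192.168.161.0/26
Allocation: 192.168.160.0/24 (187 hosts, 254 usable); 192.168.161.0/26 (42 hosts, 62 usable)


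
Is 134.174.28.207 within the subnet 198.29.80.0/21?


Subnet network: 198.29.80.0
Test IP AND mask: 134.174.24.0
No, 134.174.28.207 is not in 198.29.80.0/21


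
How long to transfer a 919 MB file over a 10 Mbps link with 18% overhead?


Effective throughput = 10 * (1 - 18/100) = 8.2 Mbps
File size in Mb = 919 * 8 = 7352 Mb
Time = 7352 / 8.2
Time = 896.5854 seconds


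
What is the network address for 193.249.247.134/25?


IP:   11000001.11111001.11110111.10000110
Mask: 11111111.11111111.11111111.10000000
AND operation:
Net:  11000001.11111001.11110111.10000000
Network: 193.249.247.128/25


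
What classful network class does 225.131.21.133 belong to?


First octet: 225
Binary: 11100001
1110xxxx -> Class D (224-239)
Class D (multicast), default mask N/A


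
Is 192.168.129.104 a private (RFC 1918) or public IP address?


RFC 1918 private ranges:
  10.0.0.0/8 (10.0.0.0 - 10.255.255.255)
  172.16.0.0/12 (172.16.0.0 - 172.31.255.255)
  192.168.0.0/16 (192.168.0.0 - 192.168.255.255)
Private (in 192.168.0.0/16)
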